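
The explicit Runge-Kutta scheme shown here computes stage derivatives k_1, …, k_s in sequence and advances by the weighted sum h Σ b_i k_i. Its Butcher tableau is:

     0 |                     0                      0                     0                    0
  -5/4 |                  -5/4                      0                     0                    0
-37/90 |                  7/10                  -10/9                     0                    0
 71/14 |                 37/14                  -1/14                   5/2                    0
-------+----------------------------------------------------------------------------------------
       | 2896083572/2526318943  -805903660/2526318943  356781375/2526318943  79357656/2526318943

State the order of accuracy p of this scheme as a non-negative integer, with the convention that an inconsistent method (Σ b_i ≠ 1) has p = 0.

b = (2896083572/2526318943, -805903660/2526318943, 356781375/2526318943, 79357656/2526318943)
c = (0, -5/4, -37/90, 71/14)
Ac = (0, 0, 25/18, -473/504)
Σ b_i: 2896083572/2526318943·1 + (-805903660/2526318943)·1 + 356781375/2526318943·1 + 79357656/2526318943·1 = 1 ✓
b·c: (-805903660/2526318943)·(-5/4) + 356781375/2526318943·(-37/90) + 79357656/2526318943·71/14 = 1/2 ✓
b·c²: (-805903660/2526318943)·25/16 + 356781375/2526318943·1369/8100 + 79357656/2526318943·5041/196 = 1/3 ✓
b·Ac: 356781375/2526318943·25/18 + 79357656/2526318943·(-473/504) = 1/6 ✓
b·c³: (-805903660/2526318943)·(-125/64) + 356781375/2526318943·(-50653/729000) + 79357656/2526318943·357911/2744 = 35986144043165/7639588483632 ≠ 1/4 ⇒ order 3.
b·(c∘Ac): 356781375/2526318943·(-185/324) + 79357656/2526318943·(-33583/7056) = -2325680657/10105275772 ≠ 1/8
b·Ac²: 356781375/2526318943·(-125/72) + 79357656/2526318943·28207/90720 = -642316966187/2728424458440 ≠ 1/12
b·A²c: 79357656/2526318943·125/36 = 826642250/7578956829 ≠ 1/24

3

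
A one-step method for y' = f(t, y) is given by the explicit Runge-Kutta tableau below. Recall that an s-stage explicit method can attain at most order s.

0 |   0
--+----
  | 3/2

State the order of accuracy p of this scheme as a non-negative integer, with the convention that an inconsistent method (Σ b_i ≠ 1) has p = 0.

b = (3/2)
c = (0)
Σ b_i: 3/2·1 = 3/2 ≠ 1 ⇒ order 0.

0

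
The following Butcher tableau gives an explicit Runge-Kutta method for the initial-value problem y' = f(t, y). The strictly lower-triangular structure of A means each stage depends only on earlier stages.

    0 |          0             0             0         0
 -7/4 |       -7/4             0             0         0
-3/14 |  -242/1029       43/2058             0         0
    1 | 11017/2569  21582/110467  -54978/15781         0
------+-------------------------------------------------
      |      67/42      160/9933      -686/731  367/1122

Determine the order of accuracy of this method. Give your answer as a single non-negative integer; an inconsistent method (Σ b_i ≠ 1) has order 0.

4

b = (67/42, 160/9933, -686/731, 367/1122)
c = (0, -7/4, -3/14, 1)
Ac = (0, 0, -43/1176, 297/734)
Σ b_i: 67/42·1 + 160/9933·1 + (-686/731)·1 + 367/1122·1 = 1 ✓
b·c: 160/9933·(-7/4) + (-686/731)·(-3/14) + 367/1122·1 = 1/2 ✓
b·c²: 160/9933·49/16 + (-686/731)·9/196 + 367/1122·1 = 1/3 ✓
b·Ac: (-686/731)·(-43/1176) + 367/1122·297/734 = 1/6 ✓
b·c³: 160/9933·(-343/64) + (-686/731)·(-27/2744) + 367/1122·1 = 1/4 ✓
b·(c∘Ac): (-686/731)·43/5488 + 367/1122·297/734 = 1/8 ✓
b·Ac²: (-686/731)·43/672 + 367/1122·1287/2936 = 1/12 ✓
b·A²c: 367/1122·187/1468 = 1/24 ✓; 4 stages ⇒ order 4.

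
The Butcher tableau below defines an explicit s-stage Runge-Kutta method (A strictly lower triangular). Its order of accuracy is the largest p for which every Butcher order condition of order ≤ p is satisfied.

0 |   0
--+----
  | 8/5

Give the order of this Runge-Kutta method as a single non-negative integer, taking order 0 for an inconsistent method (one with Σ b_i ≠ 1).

0

b = (8/5)
c = (0)
Σ b_i: 8/5·1 = 8/5 ≠ 1 ⇒ order 0.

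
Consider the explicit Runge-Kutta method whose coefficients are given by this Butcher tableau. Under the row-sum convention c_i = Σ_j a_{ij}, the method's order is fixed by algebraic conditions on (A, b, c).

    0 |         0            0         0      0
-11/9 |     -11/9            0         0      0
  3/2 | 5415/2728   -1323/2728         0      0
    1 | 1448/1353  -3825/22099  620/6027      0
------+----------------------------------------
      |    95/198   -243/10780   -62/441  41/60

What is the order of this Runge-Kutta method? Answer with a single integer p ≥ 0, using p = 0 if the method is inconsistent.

b = (95/198, -243/10780, -62/441, 41/60)
c = (0, -11/9, 3/2, 1)
Ac = (0, 0, 147/248, 15/41)
Σ b_i: 95/198·1 + (-243/10780)·1 + (-62/441)·1 + 41/60·1 = 1 ✓
b·c: (-243/10780)·(-11/9) + (-62/441)·3/2 + 41/60·1 = 1/2 ✓
b·c²: (-243/10780)·121/81 + (-62/441)·9/4 + 41/60·1 = 1/3 ✓
b·Ac: (-62/441)·147/248 + 41/60·15/41 = 1/6 ✓
b·c³: (-243/10780)·(-1331/729) + (-62/441)·27/8 + 41/60·1 = 1/4 ✓
b·(c∘Ac): (-62/441)·441/496 + 41/60·15/41 = 1/8 ✓
b·Ac²: (-62/441)·(-539/744) + 41/60·(-10/369) = 1/12 ✓
b·A²c: 41/60·5/82 = 1/24 ✓; 4 stages ⇒ order 4.

4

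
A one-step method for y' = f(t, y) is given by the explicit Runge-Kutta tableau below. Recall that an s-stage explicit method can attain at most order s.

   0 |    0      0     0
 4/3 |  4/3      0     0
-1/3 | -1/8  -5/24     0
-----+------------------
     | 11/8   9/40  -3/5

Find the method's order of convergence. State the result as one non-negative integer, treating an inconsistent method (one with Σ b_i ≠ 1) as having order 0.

b = (11/8, 9/40, -3/5)
c = (0, 4/3, -1/3)
Ac = (0, 0, -5/18)
Σ b_i: 11/8·1 + 9/40·1 + (-3/5)·1 = 1 ✓
b·c: 9/40·4/3 + (-3/5)·(-1/3) = 1/2 ✓
b·c²: 9/40·16/9 + (-3/5)·1/9 = 1/3 ✓
b·Ac: (-3/5)·(-5/18) = 1/6 ✓; 3 stages ⇒ order 3.

3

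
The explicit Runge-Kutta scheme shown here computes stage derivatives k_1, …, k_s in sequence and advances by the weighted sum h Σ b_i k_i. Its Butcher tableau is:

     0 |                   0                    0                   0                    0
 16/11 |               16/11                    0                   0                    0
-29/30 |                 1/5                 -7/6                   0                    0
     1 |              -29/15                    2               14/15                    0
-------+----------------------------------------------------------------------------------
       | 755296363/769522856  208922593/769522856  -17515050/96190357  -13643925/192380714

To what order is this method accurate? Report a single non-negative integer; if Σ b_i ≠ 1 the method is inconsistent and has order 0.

b = (755296363/769522856, 208922593/769522856, -17515050/96190357, -13643925/192380714)
c = (0, 16/11, -29/30, 1)
Ac = (0, 0, -56/33, 4967/2475)
Σ b_i: 755296363/769522856·1 + 208922593/769522856·1 + (-17515050/96190357)·1 + (-13643925/192380714)·1 = 1 ✓
b·c: 208922593/769522856·16/11 + (-17515050/96190357)·(-29/30) + (-13643925/192380714)·1 = 1/2 ✓
b·c²: 208922593/769522856·256/121 + (-17515050/96190357)·841/900 + (-13643925/192380714)·1 = 1/3 ✓
b·Ac: (-17515050/96190357)·(-56/33) + (-13643925/192380714)·4967/2475 = 1/6 ✓
b·c³: 208922593/769522856·4096/1331 + (-17515050/96190357)·(-24389/27000) + (-13643925/192380714)·1 = 176945145523/190456906860 ≠ 1/4 ⇒ order 3.
b·(c∘Ac): (-17515050/96190357)·812/495 + (-13643925/192380714)·4967/2475 = -2799887753/6348563562 ≠ 1/8
b·Ac²: (-17515050/96190357)·(-896/363) + (-13643925/192380714)·4168327/816750 = 16664655317/190456906860 ≠ 1/12
b·A²c: (-13643925/192380714)·(-784/495) = 356561240/3174281781 ≠ 1/24

3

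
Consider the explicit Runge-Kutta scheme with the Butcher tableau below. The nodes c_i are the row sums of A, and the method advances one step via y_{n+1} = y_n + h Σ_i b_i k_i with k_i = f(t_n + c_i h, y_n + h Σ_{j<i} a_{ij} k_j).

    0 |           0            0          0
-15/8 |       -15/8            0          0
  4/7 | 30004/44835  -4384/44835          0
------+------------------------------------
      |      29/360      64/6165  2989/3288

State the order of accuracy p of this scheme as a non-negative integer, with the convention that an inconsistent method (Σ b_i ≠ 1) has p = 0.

b = (29/360, 64/6165, 2989/3288)
c = (0, -15/8, 4/7)
Ac = (0, 0, 548/2989)
Σ b_i: 29/360·1 + 64/6165·1 + 2989/3288·1 = 1 ✓
b·c: 64/6165·(-15/8) + 2989/3288·4/7 = 1/2 ✓
b·c²: 64/6165·225/64 + 2989/3288·16/49 = 1/3 ✓
b·Ac: 2989/3288·548/2989 = 1/6 ✓; 3 stages ⇒ order 3.

3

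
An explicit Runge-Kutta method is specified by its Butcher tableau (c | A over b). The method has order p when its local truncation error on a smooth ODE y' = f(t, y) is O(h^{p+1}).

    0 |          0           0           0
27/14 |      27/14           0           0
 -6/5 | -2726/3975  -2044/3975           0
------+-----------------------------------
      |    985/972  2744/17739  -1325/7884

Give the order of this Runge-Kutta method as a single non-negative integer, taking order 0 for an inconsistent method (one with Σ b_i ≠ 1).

b = (985/972, 2744/17739, -1325/7884)
c = (0, 27/14, -6/5)
Ac = (0, 0, -1314/1325)
Σ b_i: 985/972·1 + 2744/17739·1 + (-1325/7884)·1 = 1 ✓
b·c: 2744/17739·27/14 + (-1325/7884)·(-6/5) = 1/2 ✓
b·c²: 2744/17739·729/196 + (-1325/7884)·36/25 = 1/3 ✓
b·Ac: (-1325/7884)·(-1314/1325) = 1/6 ✓; 3 stages ⇒ order 3.

3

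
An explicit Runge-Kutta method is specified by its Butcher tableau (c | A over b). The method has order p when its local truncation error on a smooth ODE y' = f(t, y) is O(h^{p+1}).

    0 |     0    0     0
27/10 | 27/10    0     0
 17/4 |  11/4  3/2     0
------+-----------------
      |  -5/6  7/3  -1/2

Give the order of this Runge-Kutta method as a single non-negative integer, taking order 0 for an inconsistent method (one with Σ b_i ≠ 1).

1

b = (-5/6, 7/3, -1/2)
c = (0, 27/10, 17/4)
Ac = (0, 0, 81/20)
Σ b_i: (-5/6)·1 + 7/3·1 + (-1/2)·1 = 1 ✓
b·c: 7/3·27/10 + (-1/2)·17/4 = 167/40 ≠ 1/2 ⇒ order 1.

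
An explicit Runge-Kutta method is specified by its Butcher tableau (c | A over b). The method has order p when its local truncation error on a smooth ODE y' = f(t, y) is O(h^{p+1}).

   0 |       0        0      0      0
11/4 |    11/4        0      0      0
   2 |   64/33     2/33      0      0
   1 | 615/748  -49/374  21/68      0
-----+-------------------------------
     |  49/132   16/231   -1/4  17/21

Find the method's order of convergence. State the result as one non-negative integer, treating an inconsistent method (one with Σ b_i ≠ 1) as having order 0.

b = (49/132, 16/231, -1/4, 17/21)
c = (0, 11/4, 2, 1)
Ac = (0, 0, 1/6, 35/136)
Σ b_i: 49/132·1 + 16/231·1 + (-1/4)·1 + 17/21·1 = 1 ✓
b·c: 16/231·11/4 + (-1/4)·2 + 17/21·1 = 1/2 ✓
b·c²: 16/231·121/16 + (-1/4)·4 + 17/21·1 = 1/3 ✓
b·Ac: (-1/4)·1/6 + 17/21·35/136 = 1/6 ✓
b·c³: 16/231·1331/64 + (-1/4)·8 + 17/21·1 = 1/4 ✓
b·(c∘Ac): (-1/4)·1/3 + 17/21·35/136 = 1/8 ✓
b·Ac²: (-1/4)·11/24 + 17/21·133/544 = 1/12 ✓
b·A²c: 17/21·7/136 = 1/24 ✓; 4 stages ⇒ order 4.

4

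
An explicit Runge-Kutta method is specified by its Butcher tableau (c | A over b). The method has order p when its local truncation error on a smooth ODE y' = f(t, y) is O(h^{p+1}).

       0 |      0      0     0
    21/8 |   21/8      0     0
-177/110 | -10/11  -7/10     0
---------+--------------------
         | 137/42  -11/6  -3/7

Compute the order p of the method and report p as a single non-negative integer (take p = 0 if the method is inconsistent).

b = (137/42, -11/6, -3/7)
c = (0, 21/8, -177/110)
Ac = (0, 0, -147/80)
Σ b_i: 137/42·1 + (-11/6)·1 + (-3/7)·1 = 1 ✓
b·c: (-11/6)·21/8 + (-3/7)·(-177/110) = -25397/6160 ≠ 1/2 ⇒ order 1.

1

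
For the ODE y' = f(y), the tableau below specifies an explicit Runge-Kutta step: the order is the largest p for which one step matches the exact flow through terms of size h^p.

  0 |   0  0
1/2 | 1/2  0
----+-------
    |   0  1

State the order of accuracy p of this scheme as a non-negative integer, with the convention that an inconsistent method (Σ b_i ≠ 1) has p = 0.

2

b = (0, 1)
c = (0, 1/2)
Σ b_i: 1·1 = 1 ✓
b·c: 1·1/2 = 1/2 ✓; 2 stages ⇒ order 2.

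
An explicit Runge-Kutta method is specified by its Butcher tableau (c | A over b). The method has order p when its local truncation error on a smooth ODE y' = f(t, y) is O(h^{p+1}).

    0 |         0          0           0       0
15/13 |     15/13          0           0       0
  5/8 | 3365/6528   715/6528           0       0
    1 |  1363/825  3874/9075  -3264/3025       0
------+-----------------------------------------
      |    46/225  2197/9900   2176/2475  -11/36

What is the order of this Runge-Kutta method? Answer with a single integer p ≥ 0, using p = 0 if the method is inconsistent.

b = (46/225, 2197/9900, 2176/2475, -11/36)
c = (0, 15/13, 5/8, 1)
Ac = (0, 0, 275/2176, -2/11)
Σ b_i: 46/225·1 + 2197/9900·1 + 2176/2475·1 + (-11/36)·1 = 1 ✓
b·c: 2197/9900·15/13 + 2176/2475·5/8 + (-11/36)·1 = 1/2 ✓
b·c²: 2197/9900·225/169 + 2176/2475·25/64 + (-11/36)·1 = 1/3 ✓
b·Ac: 2176/2475·275/2176 + (-11/36)·(-2/11) = 1/6 ✓
b·c³: 2197/9900·3375/2197 + 2176/2475·125/512 + (-11/36)·1 = 1/4 ✓
b·(c∘Ac): 2176/2475·1375/17408 + (-11/36)·(-2/11) = 1/8 ✓
b·Ac²: 2176/2475·4125/28288 + (-11/36)·21/143 = 1/12 ✓
b·A²c: (-11/36)·(-3/22) = 1/24 ✓; 4 stages ⇒ order 4.

4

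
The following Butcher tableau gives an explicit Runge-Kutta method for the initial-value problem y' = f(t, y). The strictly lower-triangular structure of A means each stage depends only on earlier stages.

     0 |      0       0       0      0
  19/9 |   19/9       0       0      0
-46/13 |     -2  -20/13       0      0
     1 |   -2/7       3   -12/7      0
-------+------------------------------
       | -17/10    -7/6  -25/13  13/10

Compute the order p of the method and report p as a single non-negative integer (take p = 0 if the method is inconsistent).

0

b = (-17/10, -7/6, -25/13, 13/10)
c = (0, 19/9, -46/13, 1)
Ac = (0, 0, -380/117, 3385/273)
Σ b_i: (-17/10)·1 + (-7/6)·1 + (-25/13)·1 + 13/10·1 = -1361/390 ≠ 1 ⇒ order 0.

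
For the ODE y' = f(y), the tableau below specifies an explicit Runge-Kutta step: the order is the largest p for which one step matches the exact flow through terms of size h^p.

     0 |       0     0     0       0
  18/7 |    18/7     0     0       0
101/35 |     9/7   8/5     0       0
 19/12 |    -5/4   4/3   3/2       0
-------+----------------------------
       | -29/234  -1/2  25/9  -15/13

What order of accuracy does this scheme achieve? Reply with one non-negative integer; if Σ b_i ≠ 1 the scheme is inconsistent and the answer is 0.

b = (-29/234, -1/2, 25/9, -15/13)
c = (0, 18/7, 101/35, 19/12)
Ac = (0, 0, 144/35, 543/70)
Σ b_i: (-29/234)·1 + (-1/2)·1 + 25/9·1 + (-15/13)·1 = 1 ✓
b·c: (-1/2)·18/7 + 25/9·101/35 + (-15/13)·19/12 = 16063/3276 ≠ 1/2 ⇒ order 1.

1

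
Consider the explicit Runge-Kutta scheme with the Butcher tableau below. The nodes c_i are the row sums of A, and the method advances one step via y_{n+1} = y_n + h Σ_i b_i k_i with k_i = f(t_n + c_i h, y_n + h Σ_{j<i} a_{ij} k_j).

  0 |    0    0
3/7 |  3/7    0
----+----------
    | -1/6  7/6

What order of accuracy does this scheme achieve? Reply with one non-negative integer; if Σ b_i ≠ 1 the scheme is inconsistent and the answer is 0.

b = (-1/6, 7/6)
c = (0, 3/7)
Σ b_i: (-1/6)·1 + 7/6·1 = 1 ✓
b·c: 7/6·3/7 = 1/2 ✓; 2 stages ⇒ order 2.

2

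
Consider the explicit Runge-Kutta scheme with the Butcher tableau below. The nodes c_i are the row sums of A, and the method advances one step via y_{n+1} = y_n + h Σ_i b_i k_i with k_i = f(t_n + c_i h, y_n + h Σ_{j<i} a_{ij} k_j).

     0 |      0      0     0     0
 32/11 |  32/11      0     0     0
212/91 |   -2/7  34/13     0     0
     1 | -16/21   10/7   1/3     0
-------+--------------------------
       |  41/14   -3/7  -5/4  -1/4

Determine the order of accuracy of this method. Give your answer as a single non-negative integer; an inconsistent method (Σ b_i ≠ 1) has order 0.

b = (41/14, -3/7, -5/4, -1/4)
c = (0, 32/11, 212/91, 1)
Ac = (0, 0, 1088/143, 2116/429)
Σ b_i: 41/14·1 + (-3/7)·1 + (-5/4)·1 + (-1/4)·1 = 1 ✓
b·c: (-3/7)·32/11 + (-5/4)·212/91 + (-1/4)·1 = -17653/4004 ≠ 1/2 ⇒ order 1.

1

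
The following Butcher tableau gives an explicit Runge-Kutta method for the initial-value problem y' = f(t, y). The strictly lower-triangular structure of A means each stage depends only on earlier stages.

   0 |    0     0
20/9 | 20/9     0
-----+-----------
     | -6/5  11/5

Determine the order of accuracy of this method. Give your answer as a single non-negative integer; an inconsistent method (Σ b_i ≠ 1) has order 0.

1

b = (-6/5, 11/5)
c = (0, 20/9)
Σ b_i: (-6/5)·1 + 11/5·1 = 1 ✓
b·c: 11/5·20/9 = 44/9 ≠ 1/2 ⇒ order 1.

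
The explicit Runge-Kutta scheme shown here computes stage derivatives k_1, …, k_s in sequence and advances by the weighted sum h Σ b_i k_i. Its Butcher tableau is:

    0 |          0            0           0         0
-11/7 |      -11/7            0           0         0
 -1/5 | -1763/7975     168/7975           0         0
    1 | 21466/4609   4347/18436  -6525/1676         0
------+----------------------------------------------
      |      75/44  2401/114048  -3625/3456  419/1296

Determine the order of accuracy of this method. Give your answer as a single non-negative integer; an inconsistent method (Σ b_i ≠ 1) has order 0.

4

b = (75/44, 2401/114048, -3625/3456, 419/1296)
c = (0, -11/7, -1/5, 1)
Ac = (0, 0, -24/725, 171/419)
Σ b_i: 75/44·1 + 2401/114048·1 + (-3625/3456)·1 + 419/1296·1 = 1 ✓
b·c: 2401/114048·(-11/7) + (-3625/3456)·(-1/5) + 419/1296·1 = 1/2 ✓
b·c²: 2401/114048·121/49 + (-3625/3456)·1/25 + 419/1296·1 = 1/3 ✓
b·Ac: (-3625/3456)·(-24/725) + 419/1296·171/419 = 1/6 ✓
b·c³: 2401/114048·(-1331/343) + (-3625/3456)·(-1/125) + 419/1296·1 = 1/4 ✓
b·(c∘Ac): (-3625/3456)·24/3625 + 419/1296·171/419 = 1/8 ✓
b·Ac²: (-3625/3456)·264/5075 + 419/1296·1251/2933 = 1/12 ✓
b·A²c: 419/1296·54/419 = 1/24 ✓; 4 stages ⇒ order 4.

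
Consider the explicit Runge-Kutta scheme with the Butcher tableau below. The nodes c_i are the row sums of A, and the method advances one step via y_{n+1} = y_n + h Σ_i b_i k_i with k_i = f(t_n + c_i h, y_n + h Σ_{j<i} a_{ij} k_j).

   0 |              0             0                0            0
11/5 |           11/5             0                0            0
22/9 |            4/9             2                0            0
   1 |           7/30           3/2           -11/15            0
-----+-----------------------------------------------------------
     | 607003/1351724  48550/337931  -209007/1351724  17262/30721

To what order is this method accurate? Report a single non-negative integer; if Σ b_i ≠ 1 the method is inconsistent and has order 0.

b = (607003/1351724, 48550/337931, -209007/1351724, 17262/30721)
c = (0, 11/5, 22/9, 1)
Ac = (0, 0, 22/5, 407/270)
Σ b_i: 607003/1351724·1 + 48550/337931·1 + (-209007/1351724)·1 + 17262/30721·1 = 1 ✓
b·c: 48550/337931·11/5 + (-209007/1351724)·22/9 + 17262/30721·1 = 1/2 ✓
b·c²: 48550/337931·121/25 + (-209007/1351724)·484/81 + 17262/30721·1 = 1/3 ✓
b·Ac: (-209007/1351724)·22/5 + 17262/30721·407/270 = 1/6 ✓
b·c³: 48550/337931·1331/125 + (-209007/1351724)·10648/729 + 17262/30721·1 = -691726/4147335 ≠ 1/4 ⇒ order 3.
b·(c∘Ac): (-209007/1351724)·484/45 + 17262/30721·407/270 = -376046/460815 ≠ 1/8
b·Ac²: (-209007/1351724)·242/25 + 17262/30721·34969/12150 = 4995463/41473350 ≠ 1/12
b·A²c: 17262/30721·(-242/75) = -1392468/768025 ≠ 1/24

3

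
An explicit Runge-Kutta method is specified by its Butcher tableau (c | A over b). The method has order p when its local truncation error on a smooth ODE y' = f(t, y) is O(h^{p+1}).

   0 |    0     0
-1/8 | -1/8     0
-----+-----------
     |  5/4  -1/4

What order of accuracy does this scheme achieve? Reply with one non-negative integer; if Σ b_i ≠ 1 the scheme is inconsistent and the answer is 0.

1

b = (5/4, -1/4)
c = (0, -1/8)
Σ b_i: 5/4·1 + (-1/4)·1 = 1 ✓
b·c: (-1/4)·(-1/8) = 1/32 ≠ 1/2 ⇒ order 1.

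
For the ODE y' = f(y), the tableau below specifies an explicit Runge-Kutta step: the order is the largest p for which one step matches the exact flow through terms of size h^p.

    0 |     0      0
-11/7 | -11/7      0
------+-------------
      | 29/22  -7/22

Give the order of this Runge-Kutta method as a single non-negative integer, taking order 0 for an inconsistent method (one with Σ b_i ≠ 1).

2

b = (29/22, -7/22)
c = (0, -11/7)
Σ b_i: 29/22·1 + (-7/22)·1 = 1 ✓
b·c: (-7/22)·(-11/7) = 1/2 ✓; 2 stages ⇒ order 2.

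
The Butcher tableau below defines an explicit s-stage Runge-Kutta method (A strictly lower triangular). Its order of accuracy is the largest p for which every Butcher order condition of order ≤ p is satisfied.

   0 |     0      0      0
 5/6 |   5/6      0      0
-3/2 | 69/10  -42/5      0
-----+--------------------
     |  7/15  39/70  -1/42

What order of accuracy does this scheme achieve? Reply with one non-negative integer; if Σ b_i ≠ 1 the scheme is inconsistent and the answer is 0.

3

b = (7/15, 39/70, -1/42)
c = (0, 5/6, -3/2)
Ac = (0, 0, -7)
Σ b_i: 7/15·1 + 39/70·1 + (-1/42)·1 = 1 ✓
b·c: 39/70·5/6 + (-1/42)·(-3/2) = 1/2 ✓
b·c²: 39/70·25/36 + (-1/42)·9/4 = 1/3 ✓
b·Ac: (-1/42)·(-7) = 1/6 ✓; 3 stages ⇒ order 3.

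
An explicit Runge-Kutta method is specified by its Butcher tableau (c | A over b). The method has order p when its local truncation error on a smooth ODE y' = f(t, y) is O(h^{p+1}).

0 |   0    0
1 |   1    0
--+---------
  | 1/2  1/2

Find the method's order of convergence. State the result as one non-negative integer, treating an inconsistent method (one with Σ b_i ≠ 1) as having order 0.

b = (1/2, 1/2)
c = (0, 1)
Σ b_i: 1/2·1 + 1/2·1 = 1 ✓
b·c: 1/2·1 = 1/2 ✓; 2 stages ⇒ order 2.

2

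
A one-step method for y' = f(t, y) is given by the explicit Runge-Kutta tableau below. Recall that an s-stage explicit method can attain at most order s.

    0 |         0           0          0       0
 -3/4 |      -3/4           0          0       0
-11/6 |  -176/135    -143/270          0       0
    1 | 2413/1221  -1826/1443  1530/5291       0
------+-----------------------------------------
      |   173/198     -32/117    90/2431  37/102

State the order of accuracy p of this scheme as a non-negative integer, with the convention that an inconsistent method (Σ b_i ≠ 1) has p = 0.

b = (173/198, -32/117, 90/2431, 37/102)
c = (0, -3/4, -11/6, 1)
Ac = (0, 0, 143/360, 31/74)
Σ b_i: 173/198·1 + (-32/117)·1 + 90/2431·1 + 37/102·1 = 1 ✓
b·c: (-32/117)·(-3/4) + 90/2431·(-11/6) + 37/102·1 = 1/2 ✓
b·c²: (-32/117)·9/16 + 90/2431·121/36 + 37/102·1 = 1/3 ✓
b·Ac: 90/2431·143/360 + 37/102·31/74 = 1/6 ✓
b·c³: (-32/117)·(-27/64) + 90/2431·(-1331/216) + 37/102·1 = 1/4 ✓
b·(c∘Ac): 90/2431·(-1573/2160) + 37/102·31/74 = 1/8 ✓
b·Ac²: 90/2431·(-143/480) + 37/102·77/296 = 1/12 ✓
b·A²c: 37/102·17/148 = 1/24 ✓; 4 stages ⇒ order 4.

4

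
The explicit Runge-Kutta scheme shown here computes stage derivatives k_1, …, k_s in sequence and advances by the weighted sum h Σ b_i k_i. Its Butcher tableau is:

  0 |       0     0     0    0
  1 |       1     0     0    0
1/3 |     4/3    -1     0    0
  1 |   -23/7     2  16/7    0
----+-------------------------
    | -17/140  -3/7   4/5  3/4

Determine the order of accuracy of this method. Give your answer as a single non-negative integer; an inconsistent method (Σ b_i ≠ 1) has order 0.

b = (-17/140, -3/7, 4/5, 3/4)
c = (0, 1, 1/3, 1)
Ac = (0, 0, -1, 58/21)
Σ b_i: (-17/140)·1 + (-3/7)·1 + 4/5·1 + 3/4·1 = 1 ✓
b·c: (-3/7)·1 + 4/5·1/3 + 3/4·1 = 247/420 ≠ 1/2 ⇒ order 1.

1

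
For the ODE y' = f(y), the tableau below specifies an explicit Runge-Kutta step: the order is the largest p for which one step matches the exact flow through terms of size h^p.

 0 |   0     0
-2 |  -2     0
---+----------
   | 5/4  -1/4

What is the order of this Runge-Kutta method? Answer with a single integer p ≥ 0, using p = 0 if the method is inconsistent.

b = (5/4, -1/4)
c = (0, -2)
Σ b_i: 5/4·1 + (-1/4)·1 = 1 ✓
b·c: (-1/4)·(-2) = 1/2 ✓; 2 stages ⇒ order 2.

2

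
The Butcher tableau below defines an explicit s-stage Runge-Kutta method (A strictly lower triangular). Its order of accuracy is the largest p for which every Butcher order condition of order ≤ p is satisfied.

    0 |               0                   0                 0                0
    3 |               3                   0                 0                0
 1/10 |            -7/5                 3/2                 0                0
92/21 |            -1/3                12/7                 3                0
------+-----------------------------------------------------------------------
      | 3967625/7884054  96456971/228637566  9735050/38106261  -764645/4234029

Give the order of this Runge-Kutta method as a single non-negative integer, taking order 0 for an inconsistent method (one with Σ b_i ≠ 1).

3

b = (3967625/7884054, 96456971/228637566, 9735050/38106261, -764645/4234029)
c = (0, 3, 1/10, 92/21)
Ac = (0, 0, 9/2, 381/70)
Σ b_i: 3967625/7884054·1 + 96456971/228637566·1 + 9735050/38106261·1 + (-764645/4234029)·1 = 1 ✓
b·c: 96456971/228637566·3 + 9735050/38106261·1/10 + (-764645/4234029)·92/21 = 1/2 ✓
b·c²: 96456971/228637566·9 + 9735050/38106261·1/100 + (-764645/4234029)·8464/441 = 1/3 ✓
b·Ac: 9735050/38106261·9/2 + (-764645/4234029)·381/70 = 1/6 ✓
b·c³: 96456971/228637566·27 + 9735050/38106261·1/1000 + (-764645/4234029)·778688/9261 = -2093819341/551883780 ≠ 1/4 ⇒ order 3.
b·(c∘Ac): 9735050/38106261·9/20 + (-764645/4234029)·5842/245 = -407957/97334 ≠ 1/8
b·Ac²: 9735050/38106261·27/2 + (-764645/4234029)·10821/700 = 639599/973340 ≠ 1/12
b·A²c: (-764645/4234029)·27/2 = -6881805/2822686 ≠ 1/24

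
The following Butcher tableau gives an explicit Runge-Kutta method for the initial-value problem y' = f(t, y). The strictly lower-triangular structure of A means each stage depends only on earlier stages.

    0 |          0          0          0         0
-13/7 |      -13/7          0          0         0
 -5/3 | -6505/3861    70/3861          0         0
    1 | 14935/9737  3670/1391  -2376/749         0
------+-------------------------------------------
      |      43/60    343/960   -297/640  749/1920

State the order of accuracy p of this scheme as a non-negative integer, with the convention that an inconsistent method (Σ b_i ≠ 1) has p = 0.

4

b = (43/60, 343/960, -297/640, 749/1920)
c = (0, -13/7, -5/3, 1)
Ac = (0, 0, -10/297, 290/749)
Σ b_i: 43/60·1 + 343/960·1 + (-297/640)·1 + 749/1920·1 = 1 ✓
b·c: 343/960·(-13/7) + (-297/640)·(-5/3) + 749/1920·1 = 1/2 ✓
b·c²: 343/960·169/49 + (-297/640)·25/9 + 749/1920·1 = 1/3 ✓
b·Ac: (-297/640)·(-10/297) + 749/1920·290/749 = 1/6 ✓
b·c³: 343/960·(-2197/343) + (-297/640)·(-125/27) + 749/1920·1 = 1/4 ✓
b·(c∘Ac): (-297/640)·50/891 + 749/1920·290/749 = 1/8 ✓
b·Ac²: (-297/640)·130/2079 + 749/1920·1510/5243 = 1/12 ✓
b·A²c: 749/1920·80/749 = 1/24 ✓; 4 stages ⇒ order 4.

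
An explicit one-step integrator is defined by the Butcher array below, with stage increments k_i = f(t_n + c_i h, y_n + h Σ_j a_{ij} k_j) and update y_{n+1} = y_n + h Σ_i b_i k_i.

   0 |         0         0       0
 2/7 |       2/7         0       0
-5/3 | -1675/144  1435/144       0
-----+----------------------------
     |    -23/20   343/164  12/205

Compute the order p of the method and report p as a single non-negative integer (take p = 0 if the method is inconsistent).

3

b = (-23/20, 343/164, 12/205)
c = (0, 2/7, -5/3)
Ac = (0, 0, 205/72)
Σ b_i: (-23/20)·1 + 343/164·1 + 12/205·1 = 1 ✓
b·c: 343/164·2/7 + 12/205·(-5/3) = 1/2 ✓
b·c²: 343/164·4/49 + 12/205·25/9 = 1/3 ✓
b·Ac: 12/205·205/72 = 1/6 ✓; 3 stages ⇒ order 3.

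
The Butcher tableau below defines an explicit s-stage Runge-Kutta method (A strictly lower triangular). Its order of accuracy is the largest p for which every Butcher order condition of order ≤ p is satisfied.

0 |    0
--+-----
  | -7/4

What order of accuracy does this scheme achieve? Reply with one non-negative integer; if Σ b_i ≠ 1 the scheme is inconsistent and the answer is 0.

0

b = (-7/4)
c = (0)
Σ b_i: (-7/4)·1 = -7/4 ≠ 1 ⇒ order 0.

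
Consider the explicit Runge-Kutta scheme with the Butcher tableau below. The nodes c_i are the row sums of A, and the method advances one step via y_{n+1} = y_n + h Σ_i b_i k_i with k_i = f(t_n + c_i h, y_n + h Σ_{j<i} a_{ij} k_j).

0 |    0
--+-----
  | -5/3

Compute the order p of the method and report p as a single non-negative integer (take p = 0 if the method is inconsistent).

0

b = (-5/3)
c = (0)
Σ b_i: (-5/3)·1 = -5/3 ≠ 1 ⇒ order 0.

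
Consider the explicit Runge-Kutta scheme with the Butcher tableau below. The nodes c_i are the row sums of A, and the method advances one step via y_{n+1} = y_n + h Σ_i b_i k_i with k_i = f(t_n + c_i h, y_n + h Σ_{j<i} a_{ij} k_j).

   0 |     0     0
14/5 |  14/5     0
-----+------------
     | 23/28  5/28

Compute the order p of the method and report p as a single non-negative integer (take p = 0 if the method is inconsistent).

b = (23/28, 5/28)
c = (0, 14/5)
Σ b_i: 23/28·1 + 5/28·1 = 1 ✓
b·c: 5/28·14/5 = 1/2 ✓; 2 stages ⇒ order 2.

2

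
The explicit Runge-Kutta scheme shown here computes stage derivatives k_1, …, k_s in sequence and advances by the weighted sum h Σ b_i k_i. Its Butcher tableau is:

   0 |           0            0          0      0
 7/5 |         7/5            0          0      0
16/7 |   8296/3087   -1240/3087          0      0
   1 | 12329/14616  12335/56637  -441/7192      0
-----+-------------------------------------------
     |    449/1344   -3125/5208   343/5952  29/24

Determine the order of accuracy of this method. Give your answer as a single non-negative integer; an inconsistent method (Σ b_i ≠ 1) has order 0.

4

b = (449/1344, -3125/5208, 343/5952, 29/24)
c = (0, 7/5, 16/7, 1)
Ac = (0, 0, -248/441, 43/261)
Σ b_i: 449/1344·1 + (-3125/5208)·1 + 343/5952·1 + 29/24·1 = 1 ✓
b·c: (-3125/5208)·7/5 + 343/5952·16/7 + 29/24·1 = 1/2 ✓
b·c²: (-3125/5208)·49/25 + 343/5952·256/49 + 29/24·1 = 1/3 ✓
b·Ac: 343/5952·(-248/441) + 29/24·43/261 = 1/6 ✓
b·c³: (-3125/5208)·343/125 + 343/5952·4096/343 + 29/24·1 = 1/4 ✓
b·(c∘Ac): 343/5952·(-3968/3087) + 29/24·43/261 = 1/8 ✓
b·Ac²: 343/5952·(-248/315) + 29/24·139/1305 = 1/12 ✓
b·A²c: 29/24·1/29 = 1/24 ✓; 4 stages ⇒ order 4.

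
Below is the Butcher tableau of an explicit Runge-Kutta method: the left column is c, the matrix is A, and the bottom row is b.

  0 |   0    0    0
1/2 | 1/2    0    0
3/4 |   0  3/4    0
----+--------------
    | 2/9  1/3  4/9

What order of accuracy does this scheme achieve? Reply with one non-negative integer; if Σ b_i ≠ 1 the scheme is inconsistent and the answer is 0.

3

b = (2/9, 1/3, 4/9)
c = (0, 1/2, 3/4)
Ac = (0, 0, 3/8)
Σ b_i: 2/9·1 + 1/3·1 + 4/9·1 = 1 ✓
b·c: 1/3·1/2 + 4/9·3/4 = 1/2 ✓
b·c²: 1/3·1/4 + 4/9·9/16 = 1/3 ✓
b·Ac: 4/9·3/8 = 1/6 ✓; 3 stages ⇒ order 3.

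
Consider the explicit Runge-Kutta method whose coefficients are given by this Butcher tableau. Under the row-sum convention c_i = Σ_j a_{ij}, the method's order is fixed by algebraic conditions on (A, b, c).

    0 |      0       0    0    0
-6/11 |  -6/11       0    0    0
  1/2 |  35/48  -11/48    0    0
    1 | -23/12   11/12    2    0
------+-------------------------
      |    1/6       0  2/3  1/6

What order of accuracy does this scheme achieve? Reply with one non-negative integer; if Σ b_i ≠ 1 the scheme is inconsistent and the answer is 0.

b = (1/6, 0, 2/3, 1/6)
c = (0, -6/11, 1/2, 1)
Ac = (0, 0, 1/8, 1/2)
Σ b_i: 1/6·1 + 2/3·1 + 1/6·1 = 1 ✓
b·c: 2/3·1/2 + 1/6·1 = 1/2 ✓
b·c²: 2/3·1/4 + 1/6·1 = 1/3 ✓
b·Ac: 2/3·1/8 + 1/6·1/2 = 1/6 ✓
b·c³: 2/3·1/8 + 1/6·1 = 1/4 ✓
b·(c∘Ac): 2/3·1/16 + 1/6·1/2 = 1/8 ✓
b·Ac²: 2/3·(-3/44) + 1/6·17/22 = 1/12 ✓
b·A²c: 1/6·1/4 = 1/24 ✓; 4 stages ⇒ order 4.

4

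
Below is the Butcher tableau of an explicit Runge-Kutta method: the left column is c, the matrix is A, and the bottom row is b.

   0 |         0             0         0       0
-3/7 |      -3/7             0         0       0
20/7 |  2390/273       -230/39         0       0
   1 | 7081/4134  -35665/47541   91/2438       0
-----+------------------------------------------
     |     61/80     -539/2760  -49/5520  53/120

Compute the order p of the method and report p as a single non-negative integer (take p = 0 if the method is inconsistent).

b = (61/80, -539/2760, -49/5520, 53/120)
c = (0, -3/7, 20/7, 1)
Ac = (0, 0, 230/91, 295/689)
Σ b_i: 61/80·1 + (-539/2760)·1 + (-49/5520)·1 + 53/120·1 = 1 ✓
b·c: (-539/2760)·(-3/7) + (-49/5520)·20/7 + 53/120·1 = 1/2 ✓
b·c²: (-539/2760)·9/49 + (-49/5520)·400/49 + 53/120·1 = 1/3 ✓
b·Ac: (-49/5520)·230/91 + 53/120·295/689 = 1/6 ✓
b·c³: (-539/2760)·(-27/343) + (-49/5520)·8000/343 + 53/120·1 = 1/4 ✓
b·(c∘Ac): (-49/5520)·4600/637 + 53/120·295/689 = 1/8 ✓
b·Ac²: (-49/5520)·(-690/637) + 53/120·115/689 = 1/12 ✓
b·A²c: 53/120·5/53 = 1/24 ✓; 4 stages ⇒ order 4.

4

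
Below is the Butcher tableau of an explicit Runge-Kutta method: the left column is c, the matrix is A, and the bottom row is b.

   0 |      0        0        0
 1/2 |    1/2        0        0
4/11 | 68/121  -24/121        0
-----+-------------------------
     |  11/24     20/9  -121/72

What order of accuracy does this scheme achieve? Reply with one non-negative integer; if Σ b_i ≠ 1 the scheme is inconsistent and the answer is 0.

b = (11/24, 20/9, -121/72)
c = (0, 1/2, 4/11)
Ac = (0, 0, -12/121)
Σ b_i: 11/24·1 + 20/9·1 + (-121/72)·1 = 1 ✓
b·c: 20/9·1/2 + (-121/72)·4/11 = 1/2 ✓
b·c²: 20/9·1/4 + (-121/72)·16/121 = 1/3 ✓
b·Ac: (-121/72)·(-12/121) = 1/6 ✓; 3 stages ⇒ order 3.

3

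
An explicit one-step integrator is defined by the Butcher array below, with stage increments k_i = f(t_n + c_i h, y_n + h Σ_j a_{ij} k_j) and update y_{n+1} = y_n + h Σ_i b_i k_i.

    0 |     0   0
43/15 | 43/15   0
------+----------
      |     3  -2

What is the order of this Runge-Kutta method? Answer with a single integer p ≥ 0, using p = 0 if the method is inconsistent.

b = (3, -2)
c = (0, 43/15)
Σ b_i: 3·1 + (-2)·1 = 1 ✓
b·c: (-2)·43/15 = -86/15 ≠ 1/2 ⇒ order 1.

1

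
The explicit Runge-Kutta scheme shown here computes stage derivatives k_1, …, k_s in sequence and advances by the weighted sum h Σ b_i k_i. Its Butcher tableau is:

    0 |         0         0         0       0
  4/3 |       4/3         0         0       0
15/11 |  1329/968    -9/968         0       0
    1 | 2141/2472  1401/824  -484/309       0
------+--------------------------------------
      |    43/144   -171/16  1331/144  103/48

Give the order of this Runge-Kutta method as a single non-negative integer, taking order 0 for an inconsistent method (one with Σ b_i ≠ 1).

b = (43/144, -171/16, 1331/144, 103/48)
c = (0, 4/3, 15/11, 1)
Ac = (0, 0, -3/242, 27/206)
Σ b_i: 43/144·1 + (-171/16)·1 + 1331/144·1 + 103/48·1 = 1 ✓
b·c: (-171/16)·4/3 + 1331/144·15/11 + 103/48·1 = 1/2 ✓
b·c²: (-171/16)·16/9 + 1331/144·225/121 + 103/48·1 = 1/3 ✓
b·Ac: 1331/144·(-3/242) + 103/48·27/206 = 1/6 ✓
b·c³: (-171/16)·64/27 + 1331/144·3375/1331 + 103/48·1 = 1/4 ✓
b·(c∘Ac): 1331/144·(-45/2662) + 103/48·27/206 = 1/8 ✓
b·Ac²: 1331/144·(-2/121) + 103/48·34/309 = 1/12 ✓
b·A²c: 103/48·2/103 = 1/24 ✓; 4 stages ⇒ order 4.

4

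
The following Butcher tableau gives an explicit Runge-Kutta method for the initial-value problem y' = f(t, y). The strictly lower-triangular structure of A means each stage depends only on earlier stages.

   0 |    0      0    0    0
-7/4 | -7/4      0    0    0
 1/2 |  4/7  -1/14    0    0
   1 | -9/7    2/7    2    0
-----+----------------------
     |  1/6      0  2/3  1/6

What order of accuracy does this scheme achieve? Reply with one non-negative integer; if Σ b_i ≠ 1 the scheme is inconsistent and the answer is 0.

4

b = (1/6, 0, 2/3, 1/6)
c = (0, -7/4, 1/2, 1)
Ac = (0, 0, 1/8, 1/2)
Σ b_i: 1/6·1 + 2/3·1 + 1/6·1 = 1 ✓
b·c: 2/3·1/2 + 1/6·1 = 1/2 ✓
b·c²: 2/3·1/4 + 1/6·1 = 1/3 ✓
b·Ac: 2/3·1/8 + 1/6·1/2 = 1/6 ✓
b·c³: 2/3·1/8 + 1/6·1 = 1/4 ✓
b·(c∘Ac): 2/3·1/16 + 1/6·1/2 = 1/8 ✓
b·Ac²: 2/3·(-7/32) + 1/6·11/8 = 1/12 ✓
b·A²c: 1/6·1/4 = 1/24 ✓; 4 stages ⇒ order 4.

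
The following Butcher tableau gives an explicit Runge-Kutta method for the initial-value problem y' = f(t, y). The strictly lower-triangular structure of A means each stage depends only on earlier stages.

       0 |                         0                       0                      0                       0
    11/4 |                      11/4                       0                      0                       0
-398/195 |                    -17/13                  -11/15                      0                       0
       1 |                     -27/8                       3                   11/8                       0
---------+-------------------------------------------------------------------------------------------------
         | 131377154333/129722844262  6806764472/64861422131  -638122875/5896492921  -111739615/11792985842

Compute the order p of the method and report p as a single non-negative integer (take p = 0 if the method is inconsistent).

3

b = (131377154333/129722844262, 6806764472/64861422131, -638122875/5896492921, -111739615/11792985842)
c = (0, 11/4, -398/195, 1)
Ac = (0, 0, -121/60, 2123/390)
Σ b_i: 131377154333/129722844262·1 + 6806764472/64861422131·1 + (-638122875/5896492921)·1 + (-111739615/11792985842)·1 = 1 ✓
b·c: 6806764472/64861422131·11/4 + (-638122875/5896492921)·(-398/195) + (-111739615/11792985842)·1 = 1/2 ✓
b·c²: 6806764472/64861422131·121/16 + (-638122875/5896492921)·158404/38025 + (-111739615/11792985842)·1 = 1/3 ✓
b·Ac: (-638122875/5896492921)·(-121/60) + (-111739615/11792985842)·2123/390 = 1/6 ✓
b·c³: 6806764472/64861422131·1331/64 + (-638122875/5896492921)·(-63044792/7414875) + (-111739615/11792985842)·1 = 17071510524127/5519117374056 ≠ 1/4 ⇒ order 3.
b·(c∘Ac): (-638122875/5896492921)·24079/5850 + (-111739615/11792985842)·2123/390 = -3197116033/6432537732 ≠ 1/8
b·Ac²: (-638122875/5896492921)·(-1331/240) + (-111739615/11792985842)·17287963/608400 = 3320854981307/10034758861920 ≠ 1/12
b·A²c: (-111739615/11792985842)·(-1331/480) = 2704098683/102920603712 ≠ 1/24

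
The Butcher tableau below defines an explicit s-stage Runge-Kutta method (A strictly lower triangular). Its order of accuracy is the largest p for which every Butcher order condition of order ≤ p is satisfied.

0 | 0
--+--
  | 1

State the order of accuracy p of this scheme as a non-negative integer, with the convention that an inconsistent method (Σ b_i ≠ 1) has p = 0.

1

b = (1)
c = (0)
Σ b_i: 1·1 = 1 ✓; 1 stage ⇒ order 1.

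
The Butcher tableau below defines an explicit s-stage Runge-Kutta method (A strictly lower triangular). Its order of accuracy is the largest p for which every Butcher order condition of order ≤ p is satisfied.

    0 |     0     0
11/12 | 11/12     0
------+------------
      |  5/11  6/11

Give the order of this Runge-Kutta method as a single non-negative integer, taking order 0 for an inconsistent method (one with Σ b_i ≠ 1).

2

b = (5/11, 6/11)
c = (0, 11/12)
Σ b_i: 5/11·1 + 6/11·1 = 1 ✓
b·c: 6/11·11/12 = 1/2 ✓; 2 stages ⇒ order 2.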